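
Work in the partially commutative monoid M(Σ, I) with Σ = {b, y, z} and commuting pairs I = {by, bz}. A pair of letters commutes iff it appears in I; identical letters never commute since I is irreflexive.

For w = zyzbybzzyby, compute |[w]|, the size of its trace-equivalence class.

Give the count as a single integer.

piece 0:z — minimal
piece 1:y rests on {0:z}
piece 2:z rests on {1:y}
piece 3:b — minimal
piece 4:y rests on {2:z}
piece 5:b rests on {3:b}
piece 6:z rests on {4:y}
piece 7:z rests on {6:z}
piece 8:y rests on {7:z}
piece 9:b rests on {5:b}
piece 10:y rests on {8:y}
minimal pieces: {0:z, 3:b}
ways to finish when only these pieces remain (= sum over removing one remaining piece with nothing left below it):
  1 left: {9}→1  {10}→1
  2 left: {5,9}→1  {8,10}→1  {9,10}→2
  3 left: {3,5,9}→1  {5,9,10}→3  {7,8,10}→1  {8,9,10}→3
  4 left: {3,5,9,10}→4  {5,8,9,10}→6  {6,7,8,10}→1  {7,8,9,10}→4
  5 left: {3,5,8,9,10}→10  {4,6,7,8,10}→1  {5,7,8,9,10}→10  {6,7,8,9,10}→5
  6 left: {2,4,6,7,8,10}→1  {3,5,7,8,9,10}→20  {4,6,7,8,9,10}→6  {5,6,7,8,9,10}→15
  7 left: {1,2,4,6,7,8,10}→1  {2,4,6,7,8,9,10}→7  {3,5,6,7,8,9,10}→35  {4,5,6,7,8,9,10}→21
  8 left: {0,1,2,4,6,7,8,10}→1  {1,2,4,6,7,8,9,10}→8  {2,4,5,6,7,8,9,10}→28  {3,4,5,6,7,8,9,10}→56
  9 left: {0,1,2,4,6,7,8,9,10}→9  {1,2,4,5,6,7,8,9,10}→36  {2,3,4,5,6,7,8,9,10}→84
  placing 0:z first → 120 extensions
  placing 3:b first → 45 extensions
total linear extensions = 165

165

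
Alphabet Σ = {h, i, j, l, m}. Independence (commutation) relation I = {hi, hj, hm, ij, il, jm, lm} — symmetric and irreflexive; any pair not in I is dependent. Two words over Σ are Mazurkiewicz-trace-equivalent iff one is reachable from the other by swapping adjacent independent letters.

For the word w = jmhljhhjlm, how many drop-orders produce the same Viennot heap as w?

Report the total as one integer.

540

drop 0:j onto floor
drop 1:m onto floor
drop 2:h onto floor
drop 3:l onto {0:j, 2:h}
drop 4:j onto {3:l}
drop 5:h onto {3:l}
drop 6:h onto {5:h}
drop 7:j onto {4:j}
drop 8:l onto {6:h, 7:j}
drop 9:m onto {1:m}
ground layer = {0:j, 1:m, 2:h}
drop-orders for the pieces not yet dropped (sum over which currently-grounded one goes next):
  1 to go: {8} 1  {9} 1
  2 to go: {1,9} 1  {6,8} 1  {7,8} 1  {8,9} 2
  3 to go: {1,8,9} 3  {4,7,8} 1  {5,6,8} 1  {6,7,8} 2  {6,8,9} 3  {7,8,9} 3
  4 to go: {1,6,8,9} 6  {1,7,8,9} 6  {4,6,7,8} 3  {4,7,8,9} 4  {5,6,7,8} 3  {5,6,8,9} 4  {6,7,8,9} 8
  5 to go: {1,4,7,8,9} 10  {1,5,6,8,9} 10  {1,6,7,8,9} 20  {4,5,6,7,8} 6  {4,6,7,8,9} 15  {5,6,7,8,9} 15
  6 to go: {1,4,6,7,8,9} 45  {1,5,6,7,8,9} 45  {3,4,5,6,7,8} 6  {4,5,6,7,8,9} 36
  7 to go: {0,3,4,5,6,7,8} 6  {1,4,5,6,7,8,9} 126  {2,3,4,5,6,7,8} 6  {3,4,5,6,7,8,9} 42
  8 to go: {0,2,3,4,5,6,7,8} 12  {0,3,4,5,6,7,8,9} 48  {1,3,4,5,6,7,8,9} 168  {2,3,4,5,6,7,8,9} 48
  if 0:j drops first: 216 orders
  if 1:m drops first: 108 orders
  if 2:h drops first: 216 orders
heap linearizations: 540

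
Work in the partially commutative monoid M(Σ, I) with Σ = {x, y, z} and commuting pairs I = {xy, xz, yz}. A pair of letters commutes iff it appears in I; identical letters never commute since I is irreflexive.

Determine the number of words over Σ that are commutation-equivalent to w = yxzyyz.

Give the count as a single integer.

drop 0:y onto floor
drop 1:x onto floor
drop 2:z onto floor
drop 3:y onto {0:y}
drop 4:y onto {3:y}
drop 5:z onto {2:z}
ground layer = {0:y, 1:x, 2:z}
drop-orders for the pieces not yet dropped (sum over which currently-grounded one goes next):
  1 to go: {1} 1  {4} 1  {5} 1
  2 to go: {1,4} 2  {1,5} 2  {2,5} 1  {3,4} 1  {4,5} 2
  3 to go: {0,3,4} 1  {1,2,5} 3  {1,3,4} 3  {1,4,5} 6  {2,4,5} 3  {3,4,5} 3
  4 to go: {0,1,3,4} 4  {0,3,4,5} 4  {1,2,4,5} 12  {1,3,4,5} 12  {2,3,4,5} 6
  if 0:y drops first: 30 orders
  if 1:x drops first: 10 orders
  if 2:z drops first: 20 orders
heap linearizations: 60

60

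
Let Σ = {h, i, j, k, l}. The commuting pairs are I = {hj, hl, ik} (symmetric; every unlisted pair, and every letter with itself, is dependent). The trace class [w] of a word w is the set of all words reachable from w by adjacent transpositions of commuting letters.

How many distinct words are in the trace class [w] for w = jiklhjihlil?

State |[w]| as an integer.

drop 0:j onto floor
drop 1:i onto {0:j}
drop 2:k onto {0:j}
drop 3:l onto {1:i, 2:k}
drop 4:h onto {1:i, 2:k}
drop 5:j onto {3:l}
drop 6:i onto {4:h, 5:j}
drop 7:h onto {6:i}
drop 8:l onto {6:i}
drop 9:i onto {7:h, 8:l}
drop 10:l onto {9:i}
ground layer = {0:j}
drop-orders for the pieces not yet dropped (sum over which currently-grounded one goes next):
  1 to go: {10} 1
  2 to go: {9,10} 1
  3 to go: {7,9,10} 1  {8,9,10} 1
  4 to go: {7,8,9,10} 2
  5 to go: {6,7,8,9,10} 2
  6 to go: {4,6,7,8,9,10} 2  {5,6,7,8,9,10} 2
  7 to go: {3,5,6,7,8,9,10} 2  {4,5,6,7,8,9,10} 4
  8 to go: {3,4,5,6,7,8,9,10} 6
  9 to go: {1,3,4,5,6,7,8,9,10} 6  {2,3,4,5,6,7,8,9,10} 6
  if 0:j drops first: 12 orders

12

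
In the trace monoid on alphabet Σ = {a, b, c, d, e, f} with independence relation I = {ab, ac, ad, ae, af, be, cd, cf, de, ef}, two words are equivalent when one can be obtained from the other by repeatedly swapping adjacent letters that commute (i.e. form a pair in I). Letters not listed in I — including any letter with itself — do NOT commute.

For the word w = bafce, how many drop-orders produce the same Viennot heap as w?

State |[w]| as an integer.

drop 0:b onto floor
drop 1:a onto floor
drop 2:f onto {0:b}
drop 3:c onto {0:b}
drop 4:e onto {3:c}
ground layer = {0:b, 1:a}
drop-orders for the pieces not yet dropped (sum over which currently-grounded one goes next):
  1 to go: {1} 1  {2} 1  {4} 1
  2 to go: {1,2} 2  {1,4} 2  {2,4} 2  {3,4} 1
  3 to go: {1,2,4} 6  {1,3,4} 3  {2,3,4} 3
  if 0:b drops first: 12 orders
  if 1:a drops first: 3 orders
heap linearizations: 15

15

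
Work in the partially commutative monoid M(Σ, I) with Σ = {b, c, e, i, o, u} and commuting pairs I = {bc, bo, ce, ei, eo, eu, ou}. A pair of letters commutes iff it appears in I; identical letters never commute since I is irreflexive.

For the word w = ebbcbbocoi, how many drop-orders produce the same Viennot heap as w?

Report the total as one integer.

126

drop 0:e onto floor
drop 1:b onto {0:e}
drop 2:b onto {1:b}
drop 3:c onto floor
drop 4:b onto {2:b}
drop 5:b onto {4:b}
drop 6:o onto {3:c}
drop 7:c onto {6:o}
drop 8:o onto {7:c}
drop 9:i onto {5:b, 8:o}
ground layer = {0:e, 3:c}
drop-orders for the pieces not yet dropped (sum over which currently-grounded one goes next):
  1 to go: {9} 1
  2 to go: {5,9} 1  {8,9} 1
  3 to go: {4,5,9} 1  {5,8,9} 2  {7,8,9} 1
  4 to go: {2,4,5,9} 1  {4,5,8,9} 3  {5,7,8,9} 3  {6,7,8,9} 1
  5 to go: {1,2,4,5,9} 1  {2,4,5,8,9} 4  {3,6,7,8,9} 1  {4,5,7,8,9} 6  {5,6,7,8,9} 4
  6 to go: {0,1,2,4,5,9} 1  {1,2,4,5,8,9} 5  {2,4,5,7,8,9} 10  {3,5,6,7,8,9} 5  {4,5,6,7,8,9} 10
  7 to go: {0,1,2,4,5,8,9} 6  {1,2,4,5,7,8,9} 15  {2,4,5,6,7,8,9} 20  {3,4,5,6,7,8,9} 15
  8 to go: {0,1,2,4,5,7,8,9} 21  {1,2,4,5,6,7,8,9} 35  {2,3,4,5,6,7,8,9} 35
  if 0:e drops first: 70 orders
  if 3:c drops first: 56 orders
heap linearizations: 126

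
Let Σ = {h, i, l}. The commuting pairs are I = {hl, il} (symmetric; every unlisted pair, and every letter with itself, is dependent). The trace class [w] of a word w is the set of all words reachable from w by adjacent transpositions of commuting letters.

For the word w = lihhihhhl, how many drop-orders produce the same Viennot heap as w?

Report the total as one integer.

36

piece 0:l — minimal
piece 1:i — minimal
piece 2:h rests on {1:i}
piece 3:h rests on {2:h}
piece 4:i rests on {3:h}
piece 5:h rests on {4:i}
piece 6:h rests on {5:h}
piece 7:h rests on {6:h}
piece 8:l rests on {0:l}
minimal pieces: {0:l, 1:i}
ways to finish when only these pieces remain (= sum over removing one remaining piece with nothing left below it):
  1 left: {7}→1  {8}→1
  2 left: {0,8}→1  {6,7}→1  {7,8}→2
  3 left: {0,7,8}→3  {5,6,7}→1  {6,7,8}→3
  4 left: {0,6,7,8}→6  {4,5,6,7}→1  {5,6,7,8}→4
  5 left: {0,5,6,7,8}→10  {3,4,5,6,7}→1  {4,5,6,7,8}→5
  6 left: {0,4,5,6,7,8}→15  {2,3,4,5,6,7}→1  {3,4,5,6,7,8}→6
  7 left: {0,3,4,5,6,7,8}→21  {1,2,3,4,5,6,7}→1  {2,3,4,5,6,7,8}→7
  placing 0:l first → 8 extensions
  placing 1:i first → 28 extensions
total linear extensions = 36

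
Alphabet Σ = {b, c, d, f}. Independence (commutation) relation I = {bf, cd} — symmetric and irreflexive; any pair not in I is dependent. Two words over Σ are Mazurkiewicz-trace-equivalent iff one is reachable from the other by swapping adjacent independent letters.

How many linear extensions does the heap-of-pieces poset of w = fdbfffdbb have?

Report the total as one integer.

4

0(f) covers ∅
1(d) covers 0:f
2(b) covers 1:d
3(f) covers 1:d
4(f) covers 3:f
5(f) covers 4:f
6(d) covers 2:b, 5:f
7(b) covers 6:d
8(b) covers 7:b
floor of heap: 0:f
completions by unplaced set U, small U first (add the entries for U minus each lowest piece of U):
  |U|=1: {8}:1
  |U|=2: {7,8}:1
  |U|=3: {6,7,8}:1
  |U|=4: {2,6,7,8}:1  {5,6,7,8}:1
  |U|=5: {2,5,6,7,8}:2  {4,5,6,7,8}:1
  |U|=6: {2,4,5,6,7,8}:3  {3,4,5,6,7,8}:1
  |U|=7: {2,3,4,5,6,7,8}:4
  start at 0(f): 4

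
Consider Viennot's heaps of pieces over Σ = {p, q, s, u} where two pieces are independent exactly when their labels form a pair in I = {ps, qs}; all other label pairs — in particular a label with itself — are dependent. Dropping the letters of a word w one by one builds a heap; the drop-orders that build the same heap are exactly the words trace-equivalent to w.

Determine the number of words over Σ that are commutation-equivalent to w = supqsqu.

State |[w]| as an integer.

4

drop 0:s onto floor
drop 1:u onto {0:s}
drop 2:p onto {1:u}
drop 3:q onto {2:p}
drop 4:s onto {1:u}
drop 5:q onto {3:q}
drop 6:u onto {4:s, 5:q}
ground layer = {0:s}
drop-orders for the pieces not yet dropped (sum over which currently-grounded one goes next):
  1 to go: {6} 1
  2 to go: {4,6} 1  {5,6} 1
  3 to go: {3,5,6} 1  {4,5,6} 2
  4 to go: {2,3,5,6} 1  {3,4,5,6} 3
  5 to go: {2,3,4,5,6} 4
  if 0:s drops first: 4 orders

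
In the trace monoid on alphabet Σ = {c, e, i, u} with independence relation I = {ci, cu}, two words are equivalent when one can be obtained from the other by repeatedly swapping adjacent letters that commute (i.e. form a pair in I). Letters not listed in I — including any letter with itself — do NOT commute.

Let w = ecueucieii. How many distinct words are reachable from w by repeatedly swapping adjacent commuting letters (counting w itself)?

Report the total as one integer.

6

0(e) covers ∅
1(c) covers 0:e
2(u) covers 0:e
3(e) covers 1:c, 2:u
4(u) covers 3:e
5(c) covers 3:e
6(i) covers 4:u
7(e) covers 5:c, 6:i
8(i) covers 7:e
9(i) covers 8:i
floor of heap: 0:e
completions by unplaced set U, small U first (add the entries for U minus each lowest piece of U):
  |U|=1: {9}:1
  |U|=2: {8,9}:1
  |U|=3: {7,8,9}:1
  |U|=4: {5,7,8,9}:1  {6,7,8,9}:1
  |U|=5: {4,6,7,8,9}:1  {5,6,7,8,9}:2
  |U|=6: {4,5,6,7,8,9}:3
  |U|=7: {3,4,5,6,7,8,9}:3
  |U|=8: {1,3,4,5,6,7,8,9}:3  {2,3,4,5,6,7,8,9}:3
  start at 0(e): 6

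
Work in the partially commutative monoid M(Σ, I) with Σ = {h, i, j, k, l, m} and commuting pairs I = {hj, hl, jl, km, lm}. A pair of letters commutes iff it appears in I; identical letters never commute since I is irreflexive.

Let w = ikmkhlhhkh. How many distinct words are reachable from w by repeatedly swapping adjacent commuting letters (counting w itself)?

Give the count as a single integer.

13

#0=i has no predecessor
#1=k depends on [0:i]
#2=m depends on [0:i]
#3=k depends on [1:k]
#4=h depends on [2:m, 3:k]
#5=l depends on [3:k]
#6=h depends on [4:h]
#7=h depends on [6:h]
#8=k depends on [5:l, 7:h]
#9=h depends on [8:k]
sources: [0:i]
N(rest) = Σ N(rest − s) over sources s of rest; N(one piece) = 1:
  size 1 → [9]=1
  size 2 → [8,9]=1
  size 3 → [5,8,9]=1  [7,8,9]=1
  size 4 → [5,7,8,9]=2  [6,7,8,9]=1
  size 5 → [4,6,7,8,9]=1  [5,6,7,8,9]=3
  size 6 → [2,4,6,7,8,9]=1  [4,5,6,7,8,9]=4
  size 7 → [2,4,5,6,7,8,9]=5  [3,4,5,6,7,8,9]=4
  size 8 → [1,3,4,5,6,7,8,9]=4  [2,3,4,5,6,7,8,9]=9
  first=0(i) contributes 13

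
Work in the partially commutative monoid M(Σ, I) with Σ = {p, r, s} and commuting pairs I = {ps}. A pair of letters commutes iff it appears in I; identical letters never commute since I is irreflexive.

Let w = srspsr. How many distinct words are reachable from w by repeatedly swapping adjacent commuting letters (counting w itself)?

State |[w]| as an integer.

3

piece 0:s — minimal
piece 1:r rests on {0:s}
piece 2:s rests on {1:r}
piece 3:p rests on {1:r}
piece 4:s rests on {2:s}
piece 5:r rests on {3:p, 4:s}
minimal pieces: {0:s}
ways to finish when only these pieces remain (= sum over removing one remaining piece with nothing left below it):
  1 left: {5}→1
  2 left: {3,5}→1  {4,5}→1
  3 left: {2,4,5}→1  {3,4,5}→2
  4 left: {2,3,4,5}→3
  placing 0:s first → 3 extensions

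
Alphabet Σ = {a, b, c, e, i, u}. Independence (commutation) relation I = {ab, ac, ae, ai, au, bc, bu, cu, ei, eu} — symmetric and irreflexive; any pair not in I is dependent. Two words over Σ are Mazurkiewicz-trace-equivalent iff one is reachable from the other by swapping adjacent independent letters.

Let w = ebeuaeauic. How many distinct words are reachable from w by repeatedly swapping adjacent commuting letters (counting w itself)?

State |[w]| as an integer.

1395

drop 0:e onto floor
drop 1:b onto {0:e}
drop 2:e onto {1:b}
drop 3:u onto floor
drop 4:a onto floor
drop 5:e onto {2:e}
drop 6:a onto {4:a}
drop 7:u onto {3:u}
drop 8:i onto {1:b, 7:u}
drop 9:c onto {5:e, 8:i}
ground layer = {0:e, 3:u, 4:a}
drop-orders for the pieces not yet dropped (sum over which currently-grounded one goes next):
  1 to go: {6} 1  {9} 1
  2 to go: {4,6} 1  {5,9} 1  {6,9} 2  {8,9} 1
  3 to go: {2,5,9} 1  {4,6,9} 3  {5,6,9} 3  {5,8,9} 2  {6,8,9} 3  {7,8,9} 1
  4 to go: {2,5,6,9} 4  {2,5,8,9} 3  {3,7,8,9} 1  {4,5,6,9} 6  {4,6,8,9} 6  {5,6,8,9} 8  {5,7,8,9} 3  {6,7,8,9} 4
  5 to go: {1,2,5,8,9} 3  {2,4,5,6,9} 10  {2,5,6,8,9} 15  {2,5,7,8,9} 6  {3,5,7,8,9} 4  {3,6,7,8,9} 5  {4,5,6,8,9} 20  {4,6,7,8,9} 10  {5,6,7,8,9} 15
  6 to go: {0,1,2,5,8,9} 3  {1,2,5,6,8,9} 18  {1,2,5,7,8,9} 9  {2,3,5,7,8,9} 10  {2,4,5,6,8,9} 45  {2,5,6,7,8,9} 36  {3,4,6,7,8,9} 15  {3,5,6,7,8,9} 24  {4,5,6,7,8,9} 45
  7 to go: {0,1,2,5,6,8,9} 21  {0,1,2,5,7,8,9} 12  {1,2,3,5,7,8,9} 19  {1,2,4,5,6,8,9} 63  {1,2,5,6,7,8,9} 63  {2,3,5,6,7,8,9} 70  {2,4,5,6,7,8,9} 126  {3,4,5,6,7,8,9} 84
  8 to go: {0,1,2,3,5,7,8,9} 31  {0,1,2,4,5,6,8,9} 84  {0,1,2,5,6,7,8,9} 96  {1,2,3,5,6,7,8,9} 152  {1,2,4,5,6,7,8,9} 252  {2,3,4,5,6,7,8,9} 280
  if 0:e drops first: 684 orders
  if 3:u drops first: 432 orders
  if 4:a drops first: 279 orders
heap linearizations: 1395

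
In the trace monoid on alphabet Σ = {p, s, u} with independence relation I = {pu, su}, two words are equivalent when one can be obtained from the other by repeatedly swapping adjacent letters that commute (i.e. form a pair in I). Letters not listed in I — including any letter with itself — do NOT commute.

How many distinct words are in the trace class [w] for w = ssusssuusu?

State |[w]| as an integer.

210

drop 0:s onto floor
drop 1:s onto {0:s}
drop 2:u onto floor
drop 3:s onto {1:s}
drop 4:s onto {3:s}
drop 5:s onto {4:s}
drop 6:u onto {2:u}
drop 7:u onto {6:u}
drop 8:s onto {5:s}
drop 9:u onto {7:u}
ground layer = {0:s, 2:u}
drop-orders for the pieces not yet dropped (sum over which currently-grounded one goes next):
  1 to go: {8} 1  {9} 1
  2 to go: {5,8} 1  {7,9} 1  {8,9} 2
  3 to go: {4,5,8} 1  {5,8,9} 3  {6,7,9} 1  {7,8,9} 3
  4 to go: {2,6,7,9} 1  {3,4,5,8} 1  {4,5,8,9} 4  {5,7,8,9} 6  {6,7,8,9} 4
  5 to go: {1,3,4,5,8} 1  {2,6,7,8,9} 5  {3,4,5,8,9} 5  {4,5,7,8,9} 10  {5,6,7,8,9} 10
  6 to go: {0,1,3,4,5,8} 1  {1,3,4,5,8,9} 6  {2,5,6,7,8,9} 15  {3,4,5,7,8,9} 15  {4,5,6,7,8,9} 20
  7 to go: {0,1,3,4,5,8,9} 7  {1,3,4,5,7,8,9} 21  {2,4,5,6,7,8,9} 35  {3,4,5,6,7,8,9} 35
  8 to go: {0,1,3,4,5,7,8,9} 28  {1,3,4,5,6,7,8,9} 56  {2,3,4,5,6,7,8,9} 70
  if 0:s drops first: 126 orders
  if 2:u drops first: 84 orders
heap linearizations: 210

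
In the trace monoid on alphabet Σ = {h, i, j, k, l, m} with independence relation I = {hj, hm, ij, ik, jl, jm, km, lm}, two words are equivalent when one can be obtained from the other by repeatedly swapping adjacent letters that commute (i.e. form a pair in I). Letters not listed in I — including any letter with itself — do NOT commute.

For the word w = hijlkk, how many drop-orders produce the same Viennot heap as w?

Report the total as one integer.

4

piece 0:h — minimal
piece 1:i rests on {0:h}
piece 2:j — minimal
piece 3:l rests on {1:i}
piece 4:k rests on {2:j, 3:l}
piece 5:k rests on {4:k}
minimal pieces: {0:h, 2:j}
ways to finish when only these pieces remain (= sum over removing one remaining piece with nothing left below it):
  1 left: {5}→1
  2 left: {4,5}→1
  3 left: {2,4,5}→1  {3,4,5}→1
  4 left: {1,3,4,5}→1  {2,3,4,5}→2
  placing 0:h first → 3 extensions
  placing 2:j first → 1 extensions
total linear extensions = 4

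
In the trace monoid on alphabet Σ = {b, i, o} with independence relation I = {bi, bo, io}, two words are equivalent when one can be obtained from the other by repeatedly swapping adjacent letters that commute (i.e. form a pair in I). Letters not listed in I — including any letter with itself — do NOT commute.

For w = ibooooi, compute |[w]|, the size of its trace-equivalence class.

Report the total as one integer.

105

drop 0:i onto floor
drop 1:b onto floor
drop 2:o onto floor
drop 3:o onto {2:o}
drop 4:o onto {3:o}
drop 5:o onto {4:o}
drop 6:i onto {0:i}
ground layer = {0:i, 1:b, 2:o}
drop-orders for the pieces not yet dropped (sum over which currently-grounded one goes next):
  1 to go: {1} 1  {5} 1  {6} 1
  2 to go: {0,6} 1  {1,5} 2  {1,6} 2  {4,5} 1  {5,6} 2
  3 to go: {0,1,6} 3  {0,5,6} 3  {1,4,5} 3  {1,5,6} 6  {3,4,5} 1  {4,5,6} 3
  4 to go: {0,1,5,6} 12  {0,4,5,6} 6  {1,3,4,5} 4  {1,4,5,6} 12  {2,3,4,5} 1  {3,4,5,6} 4
  5 to go: {0,1,4,5,6} 30  {0,3,4,5,6} 10  {1,2,3,4,5} 5  {1,3,4,5,6} 20  {2,3,4,5,6} 5
  if 0:i drops first: 30 orders
  if 1:b drops first: 15 orders
  if 2:o drops first: 60 orders
heap linearizations: 105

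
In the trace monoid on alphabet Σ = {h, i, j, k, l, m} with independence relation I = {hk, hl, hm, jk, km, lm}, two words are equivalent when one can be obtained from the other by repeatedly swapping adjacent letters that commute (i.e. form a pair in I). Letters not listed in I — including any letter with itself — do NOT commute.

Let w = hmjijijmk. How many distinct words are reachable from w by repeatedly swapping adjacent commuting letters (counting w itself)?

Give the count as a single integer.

drop 0:h onto floor
drop 1:m onto floor
drop 2:j onto {0:h, 1:m}
drop 3:i onto {2:j}
drop 4:j onto {3:i}
drop 5:i onto {4:j}
drop 6:j onto {5:i}
drop 7:m onto {6:j}
drop 8:k onto {5:i}
ground layer = {0:h, 1:m}
drop-orders for the pieces not yet dropped (sum over which currently-grounded one goes next):
  1 to go: {7} 1  {8} 1
  2 to go: {6,7} 1  {7,8} 2
  3 to go: {6,7,8} 3
  4 to go: {5,6,7,8} 3
  5 to go: {4,5,6,7,8} 3
  6 to go: {3,4,5,6,7,8} 3
  7 to go: {2,3,4,5,6,7,8} 3
  if 0:h drops first: 3 orders
  if 1:m drops first: 3 orders
heap linearizations: 6

6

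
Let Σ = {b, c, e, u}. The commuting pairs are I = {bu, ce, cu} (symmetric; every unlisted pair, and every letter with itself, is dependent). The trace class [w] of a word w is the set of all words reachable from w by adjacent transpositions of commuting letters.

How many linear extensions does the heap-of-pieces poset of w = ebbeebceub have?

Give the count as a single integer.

drop 0:e onto floor
drop 1:b onto {0:e}
drop 2:b onto {1:b}
drop 3:e onto {2:b}
drop 4:e onto {3:e}
drop 5:b onto {4:e}
drop 6:c onto {5:b}
drop 7:e onto {5:b}
drop 8:u onto {7:e}
drop 9:b onto {6:c, 7:e}
ground layer = {0:e}
drop-orders for the pieces not yet dropped (sum over which currently-grounded one goes next):
  1 to go: {8} 1  {9} 1
  2 to go: {6,9} 1  {8,9} 2
  3 to go: {6,8,9} 3  {7,8,9} 2
  4 to go: {6,7,8,9} 5
  5 to go: {5,6,7,8,9} 5
  6 to go: {4,5,6,7,8,9} 5
  7 to go: {3,4,5,6,7,8,9} 5
  8 to go: {2,3,4,5,6,7,8,9} 5
  if 0:e drops first: 5 orders

5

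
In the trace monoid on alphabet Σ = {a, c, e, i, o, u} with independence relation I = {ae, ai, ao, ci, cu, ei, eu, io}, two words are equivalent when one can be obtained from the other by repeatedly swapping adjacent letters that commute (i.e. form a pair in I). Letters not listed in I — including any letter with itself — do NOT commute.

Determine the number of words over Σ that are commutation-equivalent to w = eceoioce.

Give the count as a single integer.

drop 0:e onto floor
drop 1:c onto {0:e}
drop 2:e onto {1:c}
drop 3:o onto {2:e}
drop 4:i onto floor
drop 5:o onto {3:o}
drop 6:c onto {5:o}
drop 7:e onto {6:c}
ground layer = {0:e, 4:i}
drop-orders for the pieces not yet dropped (sum over which currently-grounded one goes next):
  1 to go: {4} 1  {7} 1
  2 to go: {4,7} 2  {6,7} 1
  3 to go: {4,6,7} 3  {5,6,7} 1
  4 to go: {3,5,6,7} 1  {4,5,6,7} 4
  5 to go: {2,3,5,6,7} 1  {3,4,5,6,7} 5
  6 to go: {1,2,3,5,6,7} 1  {2,3,4,5,6,7} 6
  if 0:e drops first: 7 orders
  if 4:i drops first: 1 orders
heap linearizations: 8

8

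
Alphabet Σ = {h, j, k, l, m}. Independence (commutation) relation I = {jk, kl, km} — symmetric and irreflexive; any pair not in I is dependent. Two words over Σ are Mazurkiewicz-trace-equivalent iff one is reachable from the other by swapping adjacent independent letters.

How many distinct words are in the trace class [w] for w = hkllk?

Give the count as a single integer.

6

#0=h has no predecessor
#1=k depends on [0:h]
#2=l depends on [0:h]
#3=l depends on [2:l]
#4=k depends on [1:k]
sources: [0:h]
N(rest) = Σ N(rest − s) over sources s of rest; N(one piece) = 1:
  size 1 → [3]=1  [4]=1
  size 2 → [1,4]=1  [2,3]=1  [3,4]=2
  size 3 → [1,3,4]=3  [2,3,4]=3
  first=0(h) contributes 6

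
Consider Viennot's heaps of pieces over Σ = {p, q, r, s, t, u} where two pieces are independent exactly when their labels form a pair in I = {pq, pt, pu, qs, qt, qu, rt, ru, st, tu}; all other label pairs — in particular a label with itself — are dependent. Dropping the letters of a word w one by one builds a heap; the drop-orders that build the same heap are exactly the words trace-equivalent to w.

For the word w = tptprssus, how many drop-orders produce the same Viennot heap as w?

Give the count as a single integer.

36

piece 0:t — minimal
piece 1:p — minimal
piece 2:t rests on {0:t}
piece 3:p rests on {1:p}
piece 4:r rests on {3:p}
piece 5:s rests on {4:r}
piece 6:s rests on {5:s}
piece 7:u rests on {6:s}
piece 8:s rests on {7:u}
minimal pieces: {0:t, 1:p}
ways to finish when only these pieces remain (= sum over removing one remaining piece with nothing left below it):
  1 left: {2}→1  {8}→1
  2 left: {0,2}→1  {2,8}→2  {7,8}→1
  3 left: {0,2,8}→3  {2,7,8}→3  {6,7,8}→1
  4 left: {0,2,7,8}→6  {2,6,7,8}→4  {5,6,7,8}→1
  5 left: {0,2,6,7,8}→10  {2,5,6,7,8}→5  {4,5,6,7,8}→1
  6 left: {0,2,5,6,7,8}→15  {2,4,5,6,7,8}→6  {3,4,5,6,7,8}→1
  7 left: {0,2,4,5,6,7,8}→21  {1,3,4,5,6,7,8}→1  {2,3,4,5,6,7,8}→7
  placing 0:t first → 8 extensions
  placing 1:p first → 28 extensions
total linear extensions = 36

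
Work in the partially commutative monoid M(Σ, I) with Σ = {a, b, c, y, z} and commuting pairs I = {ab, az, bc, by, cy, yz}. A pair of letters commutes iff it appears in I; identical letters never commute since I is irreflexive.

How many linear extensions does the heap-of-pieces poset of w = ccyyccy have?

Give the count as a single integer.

drop 0:c onto floor
drop 1:c onto {0:c}
drop 2:y onto floor
drop 3:y onto {2:y}
drop 4:c onto {1:c}
drop 5:c onto {4:c}
drop 6:y onto {3:y}
ground layer = {0:c, 2:y}
drop-orders for the pieces not yet dropped (sum over which currently-grounded one goes next):
  1 to go: {5} 1  {6} 1
  2 to go: {3,6} 1  {4,5} 1  {5,6} 2
  3 to go: {1,4,5} 1  {2,3,6} 1  {3,5,6} 3  {4,5,6} 3
  4 to go: {0,1,4,5} 1  {1,4,5,6} 4  {2,3,5,6} 4  {3,4,5,6} 6
  5 to go: {0,1,4,5,6} 5  {1,3,4,5,6} 10  {2,3,4,5,6} 10
  if 0:c drops first: 20 orders
  if 2:y drops first: 15 orders
heap linearizations: 35

35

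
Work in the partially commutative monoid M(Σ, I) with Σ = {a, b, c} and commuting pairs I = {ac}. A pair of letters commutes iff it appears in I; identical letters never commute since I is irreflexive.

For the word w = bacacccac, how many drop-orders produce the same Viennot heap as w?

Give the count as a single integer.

56

drop 0:b onto floor
drop 1:a onto {0:b}
drop 2:c onto {0:b}
drop 3:a onto {1:a}
drop 4:c onto {2:c}
drop 5:c onto {4:c}
drop 6:c onto {5:c}
drop 7:a onto {3:a}
drop 8:c onto {6:c}
ground layer = {0:b}
drop-orders for the pieces not yet dropped (sum over which currently-grounded one goes next):
  1 to go: {7} 1  {8} 1
  2 to go: {3,7} 1  {6,8} 1  {7,8} 2
  3 to go: {1,3,7} 1  {3,7,8} 3  {5,6,8} 1  {6,7,8} 3
  4 to go: {1,3,7,8} 4  {3,6,7,8} 6  {4,5,6,8} 1  {5,6,7,8} 4
  5 to go: {1,3,6,7,8} 10  {2,4,5,6,8} 1  {3,5,6,7,8} 10  {4,5,6,7,8} 5
  6 to go: {1,3,5,6,7,8} 20  {2,4,5,6,7,8} 6  {3,4,5,6,7,8} 15
  7 to go: {1,3,4,5,6,7,8} 35  {2,3,4,5,6,7,8} 21
  if 0:b drops first: 56 orders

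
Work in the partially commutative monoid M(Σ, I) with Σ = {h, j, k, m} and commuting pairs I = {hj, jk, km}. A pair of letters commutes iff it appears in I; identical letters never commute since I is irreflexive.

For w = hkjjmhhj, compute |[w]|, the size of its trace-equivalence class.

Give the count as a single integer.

30

drop 0:h onto floor
drop 1:k onto {0:h}
drop 2:j onto floor
drop 3:j onto {2:j}
drop 4:m onto {0:h, 3:j}
drop 5:h onto {1:k, 4:m}
drop 6:h onto {5:h}
drop 7:j onto {4:m}
ground layer = {0:h, 2:j}
drop-orders for the pieces not yet dropped (sum over which currently-grounded one goes next):
  1 to go: {6} 1  {7} 1
  2 to go: {5,6} 1  {6,7} 2
  3 to go: {1,5,6} 1  {5,6,7} 3
  4 to go: {1,5,6,7} 4  {4,5,6,7} 3
  5 to go: {1,4,5,6,7} 7  {3,4,5,6,7} 3
  6 to go: {0,1,4,5,6,7} 7  {1,3,4,5,6,7} 10  {2,3,4,5,6,7} 3
  if 0:h drops first: 13 orders
  if 2:j drops first: 17 orders
heap linearizations: 30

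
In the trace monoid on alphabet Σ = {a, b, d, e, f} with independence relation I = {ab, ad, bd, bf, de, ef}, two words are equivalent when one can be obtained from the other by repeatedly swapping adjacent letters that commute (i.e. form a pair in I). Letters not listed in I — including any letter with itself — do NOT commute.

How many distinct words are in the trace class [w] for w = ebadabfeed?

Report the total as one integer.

drop 0:e onto floor
drop 1:b onto {0:e}
drop 2:a onto {0:e}
drop 3:d onto floor
drop 4:a onto {2:a}
drop 5:b onto {1:b}
drop 6:f onto {3:d, 4:a}
drop 7:e onto {4:a, 5:b}
drop 8:e onto {7:e}
drop 9:d onto {6:f}
ground layer = {0:e, 3:d}
drop-orders for the pieces not yet dropped (sum over which currently-grounded one goes next):
  1 to go: {8} 1  {9} 1
  2 to go: {6,9} 1  {7,8} 1  {8,9} 2
  3 to go: {3,6,9} 1  {5,7,8} 1  {6,8,9} 3  {7,8,9} 3
  4 to go: {1,5,7,8} 1  {3,6,8,9} 4  {5,7,8,9} 4  {6,7,8,9} 6
  5 to go: {1,5,7,8,9} 5  {3,6,7,8,9} 10  {4,6,7,8,9} 6  {5,6,7,8,9} 10
  6 to go: {1,5,6,7,8,9} 15  {2,4,6,7,8,9} 6  {3,4,6,7,8,9} 16  {3,5,6,7,8,9} 20  {4,5,6,7,8,9} 16
  7 to go: {1,3,5,6,7,8,9} 35  {1,4,5,6,7,8,9} 31  {2,3,4,6,7,8,9} 22  {2,4,5,6,7,8,9} 22  {3,4,5,6,7,8,9} 52
  8 to go: {1,2,4,5,6,7,8,9} 53  {1,3,4,5,6,7,8,9} 118  {2,3,4,5,6,7,8,9} 96
  if 0:e drops first: 267 orders
  if 3:d drops first: 53 orders
heap linearizations: 320

320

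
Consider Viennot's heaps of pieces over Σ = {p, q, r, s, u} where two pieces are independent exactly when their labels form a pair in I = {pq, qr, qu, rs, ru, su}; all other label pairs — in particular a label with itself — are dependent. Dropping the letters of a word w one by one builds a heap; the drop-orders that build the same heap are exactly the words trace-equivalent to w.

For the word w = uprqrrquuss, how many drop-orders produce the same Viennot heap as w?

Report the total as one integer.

piece 0:u — minimal
piece 1:p rests on {0:u}
piece 2:r rests on {1:p}
piece 3:q — minimal
piece 4:r rests on {2:r}
piece 5:r rests on {4:r}
piece 6:q rests on {3:q}
piece 7:u rests on {1:p}
piece 8:u rests on {7:u}
piece 9:s rests on {1:p, 6:q}
piece 10:s rests on {9:s}
minimal pieces: {0:u, 3:q}
ways to finish when only these pieces remain (= sum over removing one remaining piece with nothing left below it):
  1 left: {5}→1  {8}→1  {10}→1
  2 left: {4,5}→1  {5,8}→2  {5,10}→2  {7,8}→1  {8,10}→2  {9,10}→1
  3 left: {2,4,5}→1  {4,5,8}→3  {4,5,10}→3  {5,7,8}→3  {5,8,10}→6  {5,9,10}→3  {6,9,10}→1  {7,8,10}→3  {8,9,10}→3
  4 left: {2,4,5,8}→4  {2,4,5,10}→4  {3,6,9,10}→1  {4,5,7,8}→6  {4,5,8,10}→12  {4,5,9,10}→6  {5,6,9,10}→4  {5,7,8,10}→12  {5,8,9,10}→12  {6,8,9,10}→4  {7,8,9,10}→6
  5 left: {2,4,5,7,8}→10  {2,4,5,8,10}→20  {2,4,5,9,10}→10  {3,5,6,9,10}→5  {3,6,8,9,10}→5  {4,5,6,9,10}→10  {4,5,7,8,10}→30  {4,5,8,9,10}→30  {5,6,8,9,10}→20  {5,7,8,9,10}→30  {6,7,8,9,10}→10
  6 left: {2,4,5,6,9,10}→20  {2,4,5,7,8,10}→60  {2,4,5,8,9,10}→60  {3,4,5,6,9,10}→15  {3,5,6,8,9,10}→30  {3,6,7,8,9,10}→15  {4,5,6,8,9,10}→60  {4,5,7,8,9,10}→90  {5,6,7,8,9,10}→60
  7 left: {2,3,4,5,6,9,10}→35  {2,4,5,6,8,9,10}→140  {2,4,5,7,8,9,10}→210  {3,4,5,6,8,9,10}→105  {3,5,6,7,8,9,10}→105  {4,5,6,7,8,9,10}→210
  8 left: {1,2,4,5,7,8,9,10}→210  {2,3,4,5,6,8,9,10}→280  {2,4,5,6,7,8,9,10}→560  {3,4,5,6,7,8,9,10}→420
  9 left: {0,1,2,4,5,7,8,9,10}→210  {1,2,4,5,6,7,8,9,10}→770  {2,3,4,5,6,7,8,9,10}→1260
  placing 0:u first → 2030 extensions
  placing 3:q first → 980 extensions
total linear extensions = 3010

3010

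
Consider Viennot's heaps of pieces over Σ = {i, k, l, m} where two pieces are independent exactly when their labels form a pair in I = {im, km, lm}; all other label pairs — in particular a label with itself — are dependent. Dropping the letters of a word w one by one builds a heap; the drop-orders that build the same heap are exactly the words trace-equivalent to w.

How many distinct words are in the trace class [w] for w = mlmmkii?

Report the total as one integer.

35

drop 0:m onto floor
drop 1:l onto floor
drop 2:m onto {0:m}
drop 3:m onto {2:m}
drop 4:k onto {1:l}
drop 5:i onto {4:k}
drop 6:i onto {5:i}
ground layer = {0:m, 1:l}
drop-orders for the pieces not yet dropped (sum over which currently-grounded one goes next):
  1 to go: {3} 1  {6} 1
  2 to go: {2,3} 1  {3,6} 2  {5,6} 1
  3 to go: {0,2,3} 1  {2,3,6} 3  {3,5,6} 3  {4,5,6} 1
  4 to go: {0,2,3,6} 4  {1,4,5,6} 1  {2,3,5,6} 6  {3,4,5,6} 4
  5 to go: {0,2,3,5,6} 10  {1,3,4,5,6} 5  {2,3,4,5,6} 10
  if 0:m drops first: 15 orders
  if 1:l drops first: 20 orders
heap linearizations: 35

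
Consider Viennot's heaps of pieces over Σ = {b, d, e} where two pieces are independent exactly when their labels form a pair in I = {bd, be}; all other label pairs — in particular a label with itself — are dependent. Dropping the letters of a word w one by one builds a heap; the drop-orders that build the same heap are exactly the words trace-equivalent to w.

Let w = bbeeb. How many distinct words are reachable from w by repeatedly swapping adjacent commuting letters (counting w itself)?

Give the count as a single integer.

#0=b has no predecessor
#1=b depends on [0:b]
#2=e has no predecessor
#3=e depends on [2:e]
#4=b depends on [1:b]
sources: [0:b, 2:e]
N(rest) = Σ N(rest − s) over sources s of rest; N(one piece) = 1:
  size 1 → [3]=1  [4]=1
  size 2 → [1,4]=1  [2,3]=1  [3,4]=2
  size 3 → [0,1,4]=1  [1,3,4]=3  [2,3,4]=3
  first=0(b) contributes 6
  first=2(e) contributes 4
|[w]| = 10

10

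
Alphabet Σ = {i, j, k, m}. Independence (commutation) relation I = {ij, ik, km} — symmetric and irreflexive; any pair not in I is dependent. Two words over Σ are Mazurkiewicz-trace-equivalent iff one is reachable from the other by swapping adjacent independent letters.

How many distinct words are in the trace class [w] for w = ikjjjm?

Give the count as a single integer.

5

#0=i has no predecessor
#1=k has no predecessor
#2=j depends on [1:k]
#3=j depends on [2:j]
#4=j depends on [3:j]
#5=m depends on [0:i, 4:j]
sources: [0:i, 1:k]
N(rest) = Σ N(rest − s) over sources s of rest; N(one piece) = 1:
  size 1 → [5]=1
  size 2 → [0,5]=1  [4,5]=1
  size 3 → [0,4,5]=2  [3,4,5]=1
  size 4 → [0,3,4,5]=3  [2,3,4,5]=1
  first=0(i) contributes 1
  first=1(k) contributes 4
|[w]| = 5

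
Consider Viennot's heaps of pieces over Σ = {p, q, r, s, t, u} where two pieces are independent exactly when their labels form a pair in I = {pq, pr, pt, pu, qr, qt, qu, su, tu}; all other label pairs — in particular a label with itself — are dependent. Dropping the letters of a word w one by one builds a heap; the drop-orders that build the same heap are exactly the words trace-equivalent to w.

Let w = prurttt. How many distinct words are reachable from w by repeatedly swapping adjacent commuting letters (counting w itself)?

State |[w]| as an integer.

7

piece 0:p — minimal
piece 1:r — minimal
piece 2:u rests on {1:r}
piece 3:r rests on {2:u}
piece 4:t rests on {3:r}
piece 5:t rests on {4:t}
piece 6:t rests on {5:t}
minimal pieces: {0:p, 1:r}
ways to finish when only these pieces remain (= sum over removing one remaining piece with nothing left below it):
  1 left: {0}→1  {6}→1
  2 left: {0,6}→2  {5,6}→1
  3 left: {0,5,6}→3  {4,5,6}→1
  4 left: {0,4,5,6}→4  {3,4,5,6}→1
  5 left: {0,3,4,5,6}→5  {2,3,4,5,6}→1
  placing 0:p first → 1 extensions
  placing 1:r first → 6 extensions
total linear extensions = 7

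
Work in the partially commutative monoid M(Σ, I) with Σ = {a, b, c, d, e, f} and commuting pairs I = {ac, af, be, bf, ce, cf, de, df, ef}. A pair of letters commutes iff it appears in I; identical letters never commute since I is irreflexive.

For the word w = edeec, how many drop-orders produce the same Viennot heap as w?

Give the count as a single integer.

piece 0:e — minimal
piece 1:d — minimal
piece 2:e rests on {0:e}
piece 3:e rests on {2:e}
piece 4:c rests on {1:d}
minimal pieces: {0:e, 1:d}
ways to finish when only these pieces remain (= sum over removing one remaining piece with nothing left below it):
  1 left: {3}→1  {4}→1
  2 left: {1,4}→1  {2,3}→1  {3,4}→2
  3 left: {0,2,3}→1  {1,3,4}→3  {2,3,4}→3
  placing 0:e first → 6 extensions
  placing 1:d first → 4 extensions
total linear extensions = 10

10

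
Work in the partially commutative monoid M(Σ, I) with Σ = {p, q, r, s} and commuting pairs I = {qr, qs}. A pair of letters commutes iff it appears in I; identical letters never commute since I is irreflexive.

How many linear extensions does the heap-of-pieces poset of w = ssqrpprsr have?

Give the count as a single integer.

4

#0=s has no predecessor
#1=s depends on [0:s]
#2=q has no predecessor
#3=r depends on [1:s]
#4=p depends on [2:q, 3:r]
#5=p depends on [4:p]
#6=r depends on [5:p]
#7=s depends on [6:r]
#8=r depends on [7:s]
sources: [0:s, 2:q]
N(rest) = Σ N(rest − s) over sources s of rest; N(one piece) = 1:
  size 1 → [8]=1
  size 2 → [7,8]=1
  size 3 → [6,7,8]=1
  size 4 → [5,6,7,8]=1
  size 5 → [4,5,6,7,8]=1
  size 6 → [2,4,5,6,7,8]=1  [3,4,5,6,7,8]=1
  size 7 → [1,3,4,5,6,7,8]=1  [2,3,4,5,6,7,8]=2
  first=0(s) contributes 3
  first=2(q) contributes 1
|[w]| = 4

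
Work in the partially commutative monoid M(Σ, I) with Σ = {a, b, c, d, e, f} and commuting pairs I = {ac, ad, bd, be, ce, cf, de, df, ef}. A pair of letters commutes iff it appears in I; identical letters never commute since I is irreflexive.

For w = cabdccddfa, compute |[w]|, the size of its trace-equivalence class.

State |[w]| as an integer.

87

drop 0:c onto floor
drop 1:a onto floor
drop 2:b onto {0:c, 1:a}
drop 3:d onto {0:c}
drop 4:c onto {2:b, 3:d}
drop 5:c onto {4:c}
drop 6:d onto {5:c}
drop 7:d onto {6:d}
drop 8:f onto {2:b}
drop 9:a onto {8:f}
ground layer = {0:c, 1:a}
drop-orders for the pieces not yet dropped (sum over which currently-grounded one goes next):
  1 to go: {7} 1  {9} 1
  2 to go: {6,7} 1  {7,9} 2  {8,9} 1
  3 to go: {5,6,7} 1  {6,7,9} 3  {7,8,9} 3
  4 to go: {4,5,6,7} 1  {5,6,7,9} 4  {6,7,8,9} 6
  5 to go: {3,4,5,6,7} 1  {4,5,6,7,9} 5  {5,6,7,8,9} 10
  6 to go: {3,4,5,6,7,9} 6  {4,5,6,7,8,9} 15
  7 to go: {2,4,5,6,7,8,9} 15  {3,4,5,6,7,8,9} 21
  8 to go: {1,2,4,5,6,7,8,9} 15  {2,3,4,5,6,7,8,9} 36
  if 0:c drops first: 51 orders
  if 1:a drops first: 36 orders
heap linearizations: 87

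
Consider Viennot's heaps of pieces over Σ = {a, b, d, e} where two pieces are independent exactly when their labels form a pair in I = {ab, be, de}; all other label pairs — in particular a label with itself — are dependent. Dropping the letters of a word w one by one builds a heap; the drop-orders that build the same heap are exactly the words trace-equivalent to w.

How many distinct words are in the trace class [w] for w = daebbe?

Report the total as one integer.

#0=d has no predecessor
#1=a depends on [0:d]
#2=e depends on [1:a]
#3=b depends on [0:d]
#4=b depends on [3:b]
#5=e depends on [2:e]
sources: [0:d]
N(rest) = Σ N(rest − s) over sources s of rest; N(one piece) = 1:
  size 1 → [4]=1  [5]=1
  size 2 → [2,5]=1  [3,4]=1  [4,5]=2
  size 3 → [1,2,5]=1  [2,4,5]=3  [3,4,5]=3
  size 4 → [1,2,4,5]=4  [2,3,4,5]=6
  first=0(d) contributes 10

10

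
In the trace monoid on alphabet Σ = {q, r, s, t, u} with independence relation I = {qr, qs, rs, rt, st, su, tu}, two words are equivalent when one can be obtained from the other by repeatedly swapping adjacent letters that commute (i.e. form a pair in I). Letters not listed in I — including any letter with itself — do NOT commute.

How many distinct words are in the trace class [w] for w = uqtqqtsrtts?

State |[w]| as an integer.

drop 0:u onto floor
drop 1:q onto {0:u}
drop 2:t onto {1:q}
drop 3:q onto {2:t}
drop 4:q onto {3:q}
drop 5:t onto {4:q}
drop 6:s onto floor
drop 7:r onto {0:u}
drop 8:t onto {5:t}
drop 9:t onto {8:t}
drop 10:s onto {6:s}
ground layer = {0:u, 6:s}
drop-orders for the pieces not yet dropped (sum over which currently-grounded one goes next):
  1 to go: {7} 1  {9} 1  {10} 1
  2 to go: {6,10} 1  {7,9} 2  {7,10} 2  {8,9} 1  {9,10} 2
  3 to go: {5,8,9} 1  {6,7,10} 3  {6,9,10} 3  {7,8,9} 3  {7,9,10} 6  {8,9,10} 3
  4 to go: {4,5,8,9} 1  {5,7,8,9} 4  {5,8,9,10} 4  {6,7,9,10} 12  {6,8,9,10} 6  {7,8,9,10} 12
  5 to go: {3,4,5,8,9} 1  {4,5,7,8,9} 5  {4,5,8,9,10} 5  {5,6,8,9,10} 10  {5,7,8,9,10} 20  {6,7,8,9,10} 30
  6 to go: {2,3,4,5,8,9} 1  {3,4,5,7,8,9} 6  {3,4,5,8,9,10} 6  {4,5,6,8,9,10} 15  {4,5,7,8,9,10} 30  {5,6,7,8,9,10} 60
  7 to go: {1,2,3,4,5,8,9} 1  {2,3,4,5,7,8,9} 7  {2,3,4,5,8,9,10} 7  {3,4,5,6,8,9,10} 21  {3,4,5,7,8,9,10} 42  {4,5,6,7,8,9,10} 105
  8 to go: {1,2,3,4,5,7,8,9} 8  {1,2,3,4,5,8,9,10} 8  {2,3,4,5,6,8,9,10} 28  {2,3,4,5,7,8,9,10} 56  {3,4,5,6,7,8,9,10} 168
  9 to go: {0,1,2,3,4,5,7,8,9} 8  {1,2,3,4,5,6,8,9,10} 36  {1,2,3,4,5,7,8,9,10} 72  {2,3,4,5,6,7,8,9,10} 252
  if 0:u drops first: 360 orders
  if 6:s drops first: 80 orders
heap linearizations: 440

440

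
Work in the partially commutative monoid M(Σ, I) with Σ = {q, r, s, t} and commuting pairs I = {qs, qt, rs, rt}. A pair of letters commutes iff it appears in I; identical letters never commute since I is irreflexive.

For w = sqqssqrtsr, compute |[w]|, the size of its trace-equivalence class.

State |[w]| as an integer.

drop 0:s onto floor
drop 1:q onto floor
drop 2:q onto {1:q}
drop 3:s onto {0:s}
drop 4:s onto {3:s}
drop 5:q onto {2:q}
drop 6:r onto {5:q}
drop 7:t onto {4:s}
drop 8:s onto {7:t}
drop 9:r onto {6:r}
ground layer = {0:s, 1:q}
drop-orders for the pieces not yet dropped (sum over which currently-grounded one goes next):
  1 to go: {8} 1  {9} 1
  2 to go: {6,9} 1  {7,8} 1  {8,9} 2
  3 to go: {4,7,8} 1  {5,6,9} 1  {6,8,9} 3  {7,8,9} 3
  4 to go: {2,5,6,9} 1  {3,4,7,8} 1  {4,7,8,9} 4  {5,6,8,9} 4  {6,7,8,9} 6
  5 to go: {0,3,4,7,8} 1  {1,2,5,6,9} 1  {2,5,6,8,9} 5  {3,4,7,8,9} 5  {4,6,7,8,9} 10  {5,6,7,8,9} 10
  6 to go: {0,3,4,7,8,9} 6  {1,2,5,6,8,9} 6  {2,5,6,7,8,9} 15  {3,4,6,7,8,9} 15  {4,5,6,7,8,9} 20
  7 to go: {0,3,4,6,7,8,9} 21  {1,2,5,6,7,8,9} 21  {2,4,5,6,7,8,9} 35  {3,4,5,6,7,8,9} 35
  8 to go: {0,3,4,5,6,7,8,9} 56  {1,2,4,5,6,7,8,9} 56  {2,3,4,5,6,7,8,9} 70
  if 0:s drops first: 126 orders
  if 1:q drops first: 126 orders
heap linearizations: 252

252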